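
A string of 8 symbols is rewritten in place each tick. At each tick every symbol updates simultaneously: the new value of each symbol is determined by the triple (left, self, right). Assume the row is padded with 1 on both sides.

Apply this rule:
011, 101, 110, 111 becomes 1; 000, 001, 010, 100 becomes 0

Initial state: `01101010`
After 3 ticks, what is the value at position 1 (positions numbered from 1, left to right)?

11110101
11111011
11111111
position 1 holds 1

1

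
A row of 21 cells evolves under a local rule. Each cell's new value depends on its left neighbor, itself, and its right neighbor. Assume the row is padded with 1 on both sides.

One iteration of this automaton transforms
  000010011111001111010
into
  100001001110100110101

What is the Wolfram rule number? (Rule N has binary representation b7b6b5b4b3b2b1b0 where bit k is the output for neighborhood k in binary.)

position 8: 111 → 1  (bit 7 = 1)
position 11: 110 → 0  (bit 6 = 0)
position 18: 101 → 1  (bit 5 = 1)
position 0: 100 → 1  (bit 4 = 1)
position 7: 011 → 0  (bit 3 = 0)
position 4: 010 → 0  (bit 2 = 0)
position 3: 001 → 0  (bit 1 = 0)
position 1: 000 → 0  (bit 0 = 0)
bits b7..b0 = 10110000 = 176

176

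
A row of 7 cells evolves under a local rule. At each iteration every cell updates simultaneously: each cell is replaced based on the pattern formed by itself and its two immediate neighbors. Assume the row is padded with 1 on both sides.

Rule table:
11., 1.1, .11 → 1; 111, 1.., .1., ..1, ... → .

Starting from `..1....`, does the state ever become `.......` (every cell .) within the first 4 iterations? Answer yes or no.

yes

iteration 1: .......
all cells are . at iteration 1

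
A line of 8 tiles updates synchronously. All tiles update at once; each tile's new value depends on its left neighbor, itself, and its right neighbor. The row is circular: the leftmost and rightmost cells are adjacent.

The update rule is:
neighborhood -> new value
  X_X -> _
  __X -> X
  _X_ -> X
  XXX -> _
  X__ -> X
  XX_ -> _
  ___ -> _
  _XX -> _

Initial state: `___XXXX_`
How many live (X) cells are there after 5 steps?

6

__X____X
XXXX__XX
____XX__
___X__X_
__XXXXXX
count of X: 6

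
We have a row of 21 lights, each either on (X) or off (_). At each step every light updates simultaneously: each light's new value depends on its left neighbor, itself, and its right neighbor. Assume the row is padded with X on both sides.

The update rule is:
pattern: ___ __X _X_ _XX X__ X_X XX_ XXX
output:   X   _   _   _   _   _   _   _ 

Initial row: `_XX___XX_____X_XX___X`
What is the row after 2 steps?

____X____XXX______X__
_XX___XX_____XXXX____

_XX___XX_____XXXX____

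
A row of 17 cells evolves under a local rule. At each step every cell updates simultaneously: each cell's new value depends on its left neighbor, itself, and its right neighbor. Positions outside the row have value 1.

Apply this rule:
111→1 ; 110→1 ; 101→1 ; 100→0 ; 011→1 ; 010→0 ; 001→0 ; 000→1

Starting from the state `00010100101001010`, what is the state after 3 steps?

10111011010110011

01001000010000101
10000011000110011
10111011010110011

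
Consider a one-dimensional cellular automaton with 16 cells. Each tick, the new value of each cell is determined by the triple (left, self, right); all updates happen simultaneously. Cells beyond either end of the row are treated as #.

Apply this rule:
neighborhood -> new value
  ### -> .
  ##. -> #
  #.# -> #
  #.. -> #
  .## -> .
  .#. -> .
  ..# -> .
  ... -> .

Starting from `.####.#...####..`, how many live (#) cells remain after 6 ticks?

7

#...##.#.....##.
##...##.#.....##
.##...##.#......
#.##...##.#.....
##.##...##.#....
.##.##...##.#...
count of #: 7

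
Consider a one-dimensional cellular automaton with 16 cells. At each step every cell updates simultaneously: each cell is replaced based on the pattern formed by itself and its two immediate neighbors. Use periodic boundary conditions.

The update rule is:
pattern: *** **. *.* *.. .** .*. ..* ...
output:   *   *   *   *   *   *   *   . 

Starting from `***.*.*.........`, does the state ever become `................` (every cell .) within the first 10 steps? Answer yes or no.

no

********.......*
*********.....**
**********...***
***********.****
****************
****************  (fixed point — unchanged through step 10)
step 10 is ****************, still not uniform .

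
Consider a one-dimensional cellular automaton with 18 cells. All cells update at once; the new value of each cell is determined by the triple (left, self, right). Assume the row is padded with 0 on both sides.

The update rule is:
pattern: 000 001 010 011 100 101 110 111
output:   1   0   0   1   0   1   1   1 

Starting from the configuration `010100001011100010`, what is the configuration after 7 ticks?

011111100111110011

001001100111101000
100001100111110011
001101100111110011
101111100111110011
011111100111110011
011111100111110011  (fixed point — unchanged through tick 7)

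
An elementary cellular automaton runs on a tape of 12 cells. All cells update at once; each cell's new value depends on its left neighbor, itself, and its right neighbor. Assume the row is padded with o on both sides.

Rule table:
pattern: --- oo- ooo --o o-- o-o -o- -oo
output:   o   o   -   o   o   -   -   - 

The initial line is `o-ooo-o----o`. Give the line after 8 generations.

generation 1: o---o--oooo-
generation 2: oooo-oo---o-
generation 3: ---o--oooo--
generation 4: ooo-oo---ooo
generation 5: --o--oooo---
generation 6: oo-oo---oooo
generation 7: -o--oooo----
generation 8: --oo---ooooo

--oo---ooooo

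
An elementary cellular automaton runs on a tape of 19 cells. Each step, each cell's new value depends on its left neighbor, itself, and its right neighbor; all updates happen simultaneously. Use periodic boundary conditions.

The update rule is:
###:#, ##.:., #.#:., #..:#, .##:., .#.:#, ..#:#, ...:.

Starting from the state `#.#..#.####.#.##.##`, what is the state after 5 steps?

..####..##..#.....#
##.##.##..####...##
#.......##.##.#.#.#
.#.....#......#.#..
###...###....##.##.

###...###....##.##.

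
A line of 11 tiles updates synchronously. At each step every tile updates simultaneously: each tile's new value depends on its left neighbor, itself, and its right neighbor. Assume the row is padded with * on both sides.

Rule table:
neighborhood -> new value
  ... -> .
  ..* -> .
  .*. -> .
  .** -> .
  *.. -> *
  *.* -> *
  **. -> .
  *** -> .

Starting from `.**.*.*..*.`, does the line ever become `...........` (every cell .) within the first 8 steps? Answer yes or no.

step 1: *..*.*.*..*
step 2: .*..*.*.*..
step 3: *.*..*.*.*.
step 4: .*.*..*.*.*
step 5: *.*.*..*.*.
step 6: .*.*.*..*.*
step 7: *.*.*.*..*.
step 8: .*.*.*.*..*
step 8 is .*.*.*.*..*, still not uniform .

no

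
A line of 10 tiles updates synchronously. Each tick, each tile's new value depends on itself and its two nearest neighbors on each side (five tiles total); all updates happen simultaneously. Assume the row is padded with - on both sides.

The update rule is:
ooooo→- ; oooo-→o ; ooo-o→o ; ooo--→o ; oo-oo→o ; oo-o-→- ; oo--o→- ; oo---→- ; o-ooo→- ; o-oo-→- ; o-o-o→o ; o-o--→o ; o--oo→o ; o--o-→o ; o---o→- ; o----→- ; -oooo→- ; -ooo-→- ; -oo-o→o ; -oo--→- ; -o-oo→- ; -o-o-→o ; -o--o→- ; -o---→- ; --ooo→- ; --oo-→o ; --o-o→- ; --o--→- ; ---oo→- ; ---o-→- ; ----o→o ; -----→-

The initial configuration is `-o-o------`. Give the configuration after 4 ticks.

-o--------

--oo------
o-o-------
-oo-------
-o--------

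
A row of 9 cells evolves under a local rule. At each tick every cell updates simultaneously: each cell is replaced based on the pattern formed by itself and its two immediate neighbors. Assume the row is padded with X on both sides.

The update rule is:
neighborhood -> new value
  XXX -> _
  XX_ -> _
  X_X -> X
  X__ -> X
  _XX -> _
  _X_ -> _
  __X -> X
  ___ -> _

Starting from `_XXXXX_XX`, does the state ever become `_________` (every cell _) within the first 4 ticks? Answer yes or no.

tick 1: X_____X__
tick 2: _X___X_XX
tick 3: X_X_X_X__
tick 4: _X_X_X_XX
tick 4 is _X_X_X_XX, still not uniform _

no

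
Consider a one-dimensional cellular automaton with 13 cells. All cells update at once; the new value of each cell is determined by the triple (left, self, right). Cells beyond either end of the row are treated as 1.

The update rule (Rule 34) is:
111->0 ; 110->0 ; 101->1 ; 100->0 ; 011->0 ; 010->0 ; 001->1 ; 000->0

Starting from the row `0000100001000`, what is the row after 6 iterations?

0001000101010

iteration 1: 0001000010001
iteration 2: 0010000100010
iteration 3: 0100001000101
iteration 4: 1000010001010
iteration 5: 0000100010101
iteration 6: 0001000101010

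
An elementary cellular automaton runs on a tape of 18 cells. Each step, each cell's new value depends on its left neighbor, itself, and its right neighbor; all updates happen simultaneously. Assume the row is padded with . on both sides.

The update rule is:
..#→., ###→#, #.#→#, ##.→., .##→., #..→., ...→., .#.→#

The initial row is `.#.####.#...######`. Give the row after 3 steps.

step 1: .##.##.##....####.
step 2: ...#..#.......##..
step 3: ...#..#...........

...#..#...........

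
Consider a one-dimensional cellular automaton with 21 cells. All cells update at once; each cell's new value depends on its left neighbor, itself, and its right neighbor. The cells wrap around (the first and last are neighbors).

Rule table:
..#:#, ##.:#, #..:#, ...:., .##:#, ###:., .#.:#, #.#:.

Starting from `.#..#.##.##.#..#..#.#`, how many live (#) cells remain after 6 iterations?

11

.####.##.##.#######.#
.#..#.##.##.#.....#.#
.####.##.##.##...##.#
.#..#.##.##.###.###.#
.####.##.##.#.#.#.#.#
.#..#.##.##.#.#.#.#.#
count of #: 11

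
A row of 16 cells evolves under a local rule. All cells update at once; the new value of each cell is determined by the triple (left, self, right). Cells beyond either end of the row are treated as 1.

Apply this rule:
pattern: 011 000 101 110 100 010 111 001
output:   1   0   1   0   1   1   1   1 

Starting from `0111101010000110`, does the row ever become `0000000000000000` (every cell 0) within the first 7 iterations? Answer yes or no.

no

iteration 1: 1111011111001101
iteration 2: 1110111110111011
iteration 3: 1101111101110111
iteration 4: 1011111011101111
iteration 5: 0111110111011111
iteration 6: 1111101110111111
iteration 7: 1111011101111111
iteration 7 is 1111011101111111, still not uniform 0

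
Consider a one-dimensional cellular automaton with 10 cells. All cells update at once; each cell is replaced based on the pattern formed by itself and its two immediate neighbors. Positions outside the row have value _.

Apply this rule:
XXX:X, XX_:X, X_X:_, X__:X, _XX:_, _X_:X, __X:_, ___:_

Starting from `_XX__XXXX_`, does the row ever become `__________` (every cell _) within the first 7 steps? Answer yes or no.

step 1: __XX__XXXX
step 2: ___XX__XXX
step 3: ____XX__XX
step 4: _____XX__X
step 5: ______XX_X
step 6: _______X_X
step 7: _______X_X
step 7 is _______X_X, still not uniform _

no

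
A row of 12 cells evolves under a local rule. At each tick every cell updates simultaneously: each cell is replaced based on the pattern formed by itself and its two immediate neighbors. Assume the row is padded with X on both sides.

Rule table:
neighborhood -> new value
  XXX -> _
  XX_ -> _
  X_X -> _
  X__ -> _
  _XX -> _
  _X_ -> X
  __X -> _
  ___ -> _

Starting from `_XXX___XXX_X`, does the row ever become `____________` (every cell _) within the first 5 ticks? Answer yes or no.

____________
all cells are _ at tick 1

yes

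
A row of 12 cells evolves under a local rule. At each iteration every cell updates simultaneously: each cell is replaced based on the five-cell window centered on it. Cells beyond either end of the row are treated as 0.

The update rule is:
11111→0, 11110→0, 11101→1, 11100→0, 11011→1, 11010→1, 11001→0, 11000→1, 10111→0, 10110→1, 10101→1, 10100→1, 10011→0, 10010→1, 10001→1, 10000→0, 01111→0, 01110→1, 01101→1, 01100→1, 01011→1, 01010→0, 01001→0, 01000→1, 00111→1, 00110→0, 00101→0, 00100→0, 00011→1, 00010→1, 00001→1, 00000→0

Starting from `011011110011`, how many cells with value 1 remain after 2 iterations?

6

101100000001
011110000110
count of 1: 6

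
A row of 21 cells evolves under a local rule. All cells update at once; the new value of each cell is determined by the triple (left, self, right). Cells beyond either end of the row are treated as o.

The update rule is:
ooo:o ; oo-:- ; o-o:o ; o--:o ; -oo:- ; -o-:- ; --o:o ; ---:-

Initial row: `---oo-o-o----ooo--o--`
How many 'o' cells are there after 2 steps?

11

o-o--o-o-o--o-o-oo-oo
-o-oo-o-o-oo-o-o--o-o
count of o: 11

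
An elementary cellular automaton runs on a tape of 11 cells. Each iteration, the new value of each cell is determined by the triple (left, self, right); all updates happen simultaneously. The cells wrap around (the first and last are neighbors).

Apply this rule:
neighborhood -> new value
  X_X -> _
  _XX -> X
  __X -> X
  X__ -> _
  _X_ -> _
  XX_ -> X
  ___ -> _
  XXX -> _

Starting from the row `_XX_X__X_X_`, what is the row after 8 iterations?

____XX_X__X

XXX___X____
X_X__X____X
X___X____XX
X__X____XX_
__X____XXX_
_X____XX_X_
X____XXX___
____XX_X__X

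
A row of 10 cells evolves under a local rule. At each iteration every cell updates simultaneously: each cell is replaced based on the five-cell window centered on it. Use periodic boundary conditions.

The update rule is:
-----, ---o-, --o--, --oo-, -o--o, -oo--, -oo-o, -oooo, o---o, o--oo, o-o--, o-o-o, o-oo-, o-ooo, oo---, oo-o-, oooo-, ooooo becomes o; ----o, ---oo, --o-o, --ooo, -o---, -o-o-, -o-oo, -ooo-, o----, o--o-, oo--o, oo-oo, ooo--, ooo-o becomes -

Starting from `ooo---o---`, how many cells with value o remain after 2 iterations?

4

---oooo-o-
----oo-oo-
count of o: 4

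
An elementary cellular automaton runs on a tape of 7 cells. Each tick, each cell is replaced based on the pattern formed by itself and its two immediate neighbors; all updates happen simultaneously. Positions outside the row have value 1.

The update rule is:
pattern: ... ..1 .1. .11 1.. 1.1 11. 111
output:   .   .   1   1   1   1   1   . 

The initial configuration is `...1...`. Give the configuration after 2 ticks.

11.111.

tick 1: 1..11..
tick 2: 11.111.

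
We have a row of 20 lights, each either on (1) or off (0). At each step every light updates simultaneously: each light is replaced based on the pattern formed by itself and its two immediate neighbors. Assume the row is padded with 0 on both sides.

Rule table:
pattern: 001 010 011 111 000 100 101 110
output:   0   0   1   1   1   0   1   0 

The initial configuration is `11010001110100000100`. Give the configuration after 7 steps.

00101001000010100111

step 1: 10100101101001110001
step 2: 01000011010001100100
step 3: 00011010100101000001
step 4: 11010101000010011100
step 5: 10101010011000011001
step 6: 01010100010011010000
step 7: 00101001000010100111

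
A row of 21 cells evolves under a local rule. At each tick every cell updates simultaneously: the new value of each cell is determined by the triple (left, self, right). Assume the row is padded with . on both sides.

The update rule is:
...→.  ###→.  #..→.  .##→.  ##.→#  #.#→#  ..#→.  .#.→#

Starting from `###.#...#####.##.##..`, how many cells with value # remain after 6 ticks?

3

tick 1: ..###.......##.##.#..
tick 2: ....#........##.###..
tick 3: ....#.........##..#..
tick 4: ....#..........#..#..
tick 5: ....#..........#..#..  (fixed point — unchanged through tick 6)
count of #: 3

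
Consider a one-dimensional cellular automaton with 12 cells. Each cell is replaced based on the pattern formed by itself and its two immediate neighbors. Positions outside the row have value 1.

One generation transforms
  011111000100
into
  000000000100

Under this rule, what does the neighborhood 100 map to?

At position 6 the neighborhood is 100; the next row has 0 there.

0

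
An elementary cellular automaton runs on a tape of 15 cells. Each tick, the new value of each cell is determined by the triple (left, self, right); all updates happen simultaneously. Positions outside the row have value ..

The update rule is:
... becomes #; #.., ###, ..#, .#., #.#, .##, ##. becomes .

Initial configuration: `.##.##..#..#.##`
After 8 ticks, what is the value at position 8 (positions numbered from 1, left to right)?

...............
###############
...............  (repeats tick 1; period 2)
tick 8: ###############
position 8 holds #

#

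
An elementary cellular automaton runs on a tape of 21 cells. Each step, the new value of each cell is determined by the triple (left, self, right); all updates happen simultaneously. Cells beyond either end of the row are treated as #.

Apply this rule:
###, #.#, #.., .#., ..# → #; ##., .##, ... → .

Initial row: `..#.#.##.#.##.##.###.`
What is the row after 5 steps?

##.#.##.#####.###.###

######..###..#..#.#.#
#####.##.#.#########.
####.#..###.#######.#
###.####.#.#.#####.#.
##.#.##.#####.###.###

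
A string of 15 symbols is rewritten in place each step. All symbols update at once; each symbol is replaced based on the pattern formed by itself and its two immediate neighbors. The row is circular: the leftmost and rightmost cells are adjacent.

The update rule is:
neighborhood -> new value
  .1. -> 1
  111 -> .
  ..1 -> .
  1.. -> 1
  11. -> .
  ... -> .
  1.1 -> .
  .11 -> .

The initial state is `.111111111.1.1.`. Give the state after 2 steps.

1..........1...

...........1.11
1..........1...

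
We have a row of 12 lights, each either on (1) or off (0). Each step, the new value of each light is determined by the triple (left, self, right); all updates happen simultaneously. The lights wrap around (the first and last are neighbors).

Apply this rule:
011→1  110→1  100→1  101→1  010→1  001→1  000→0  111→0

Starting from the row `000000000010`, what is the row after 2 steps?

000000000111
100000001101

100000001101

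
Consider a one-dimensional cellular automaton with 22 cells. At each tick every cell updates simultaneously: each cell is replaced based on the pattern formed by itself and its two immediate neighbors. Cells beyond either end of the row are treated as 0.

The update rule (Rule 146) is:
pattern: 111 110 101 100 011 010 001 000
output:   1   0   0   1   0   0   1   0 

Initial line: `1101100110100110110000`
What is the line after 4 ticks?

tick 1: 0000011000011000001000
tick 2: 0000100100100100010100
tick 3: 0001011011011010100010
tick 4: 0010000000000000010101

0010000000000000010101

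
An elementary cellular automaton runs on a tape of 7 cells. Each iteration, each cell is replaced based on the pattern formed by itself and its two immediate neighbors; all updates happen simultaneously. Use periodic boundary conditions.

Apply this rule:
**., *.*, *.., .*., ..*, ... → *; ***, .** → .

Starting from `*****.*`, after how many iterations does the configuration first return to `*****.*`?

14

iteration 1: ....**.
iteration 2: ****.**
iteration 3: ...**..
iteration 4: ***.***
iteration 5: ..**...
iteration 6: **.****
iteration 7: .**....
iteration 8: *.*****
iteration 9: **.....
iteration 10: .******
iteration 11: *.....*
iteration 12: ******.
iteration 13: .....**
iteration 14: *****.*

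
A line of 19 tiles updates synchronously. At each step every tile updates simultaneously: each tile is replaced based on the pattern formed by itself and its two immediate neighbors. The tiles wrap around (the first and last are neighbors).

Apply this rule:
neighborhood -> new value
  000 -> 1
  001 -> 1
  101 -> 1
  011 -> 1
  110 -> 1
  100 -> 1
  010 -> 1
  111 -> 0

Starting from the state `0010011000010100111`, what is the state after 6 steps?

0000000000000000111

step 1: 1111111111111111101
step 2: 0000000000000000111
step 3: 1111111111111111101  (repeats step 1; period 2)
step 6: 0000000000000000111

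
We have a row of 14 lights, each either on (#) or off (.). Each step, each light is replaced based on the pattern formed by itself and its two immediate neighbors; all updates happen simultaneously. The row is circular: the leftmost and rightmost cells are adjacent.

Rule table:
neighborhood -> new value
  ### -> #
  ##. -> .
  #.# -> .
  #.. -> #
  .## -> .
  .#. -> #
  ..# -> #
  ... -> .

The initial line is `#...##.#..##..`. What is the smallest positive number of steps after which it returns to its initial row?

14

##.#...###..##
#..##.#.#.##.#
.##...#.#.....
#..#.##.##....
####......#..#
###.#....####.
.#..##..#.##..
####..###...#.
.##.##.#.#.##.
#......#.#...#
.#....##.##.#.
###..#......##
##.####....#.#
#...##.#..##..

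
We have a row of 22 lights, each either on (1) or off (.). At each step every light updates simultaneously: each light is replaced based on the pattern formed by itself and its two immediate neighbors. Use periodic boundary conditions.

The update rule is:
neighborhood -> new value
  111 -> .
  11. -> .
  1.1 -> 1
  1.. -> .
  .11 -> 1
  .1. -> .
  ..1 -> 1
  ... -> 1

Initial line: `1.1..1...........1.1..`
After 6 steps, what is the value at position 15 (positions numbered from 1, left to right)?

.1..1..1111111111.1..1
1..1..11.........1..1.
..1..11..11111111..1.1
.1..11..11........1.1.
1..11..11..1111111.1..
..11..11..11......1..1
position 15 holds .

.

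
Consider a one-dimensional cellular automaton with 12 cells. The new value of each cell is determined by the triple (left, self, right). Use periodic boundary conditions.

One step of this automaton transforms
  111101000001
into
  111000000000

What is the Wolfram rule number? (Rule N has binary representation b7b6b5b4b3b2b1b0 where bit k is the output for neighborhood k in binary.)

position 0: 111 → 1  (bit 7 = 1)
position 3: 110 → 0  (bit 6 = 0)
position 4: 101 → 0  (bit 5 = 0)
position 6: 100 → 0  (bit 4 = 0)
position 11: 011 → 0  (bit 3 = 0)
position 5: 010 → 0  (bit 2 = 0)
position 10: 001 → 0  (bit 1 = 0)
position 7: 000 → 0  (bit 0 = 0)
bits b7..b0 = 10000000 = 128

128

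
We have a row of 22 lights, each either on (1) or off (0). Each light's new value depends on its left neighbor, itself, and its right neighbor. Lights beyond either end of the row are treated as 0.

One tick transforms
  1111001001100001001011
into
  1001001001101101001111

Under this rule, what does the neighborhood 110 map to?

1

At position 3 the neighborhood is 110; the next row has 1 there.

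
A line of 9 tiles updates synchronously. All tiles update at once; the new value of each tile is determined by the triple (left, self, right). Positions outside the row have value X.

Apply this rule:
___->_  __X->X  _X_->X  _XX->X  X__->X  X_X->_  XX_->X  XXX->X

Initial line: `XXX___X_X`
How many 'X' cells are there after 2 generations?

7

generation 1: XXXX_XX_X
generation 2: XXXX_XX_X
count of X: 7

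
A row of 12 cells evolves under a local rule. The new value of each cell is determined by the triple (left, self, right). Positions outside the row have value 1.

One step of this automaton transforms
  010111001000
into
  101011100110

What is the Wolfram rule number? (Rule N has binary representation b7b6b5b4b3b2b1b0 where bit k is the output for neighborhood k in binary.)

241

position 4: 111 → 1  (bit 7 = 1)
position 5: 110 → 1  (bit 6 = 1)
position 0: 101 → 1  (bit 5 = 1)
position 6: 100 → 1  (bit 4 = 1)
position 3: 011 → 0  (bit 3 = 0)
position 1: 010 → 0  (bit 2 = 0)
position 7: 001 → 0  (bit 1 = 0)
position 10: 000 → 1  (bit 0 = 1)
bits b7..b0 = 11110001 = 241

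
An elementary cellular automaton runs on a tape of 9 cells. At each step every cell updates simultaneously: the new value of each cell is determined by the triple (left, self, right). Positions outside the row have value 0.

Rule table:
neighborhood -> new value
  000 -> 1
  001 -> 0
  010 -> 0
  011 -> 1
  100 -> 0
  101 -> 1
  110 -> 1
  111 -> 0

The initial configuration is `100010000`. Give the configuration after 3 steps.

001001010

step 1: 001000111
step 2: 100010101
step 3: 001001010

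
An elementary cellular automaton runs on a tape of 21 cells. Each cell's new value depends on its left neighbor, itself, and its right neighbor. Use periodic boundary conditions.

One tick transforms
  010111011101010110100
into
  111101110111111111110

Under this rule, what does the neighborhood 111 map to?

At position 4 the neighborhood is 111; the next row has 0 there.

0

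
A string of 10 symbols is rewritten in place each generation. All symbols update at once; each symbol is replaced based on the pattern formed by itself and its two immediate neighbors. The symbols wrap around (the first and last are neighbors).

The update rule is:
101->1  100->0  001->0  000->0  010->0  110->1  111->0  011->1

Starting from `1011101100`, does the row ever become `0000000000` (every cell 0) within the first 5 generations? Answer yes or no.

0110111100
0111100100
0100100000
0000000000
all cells are 0 at generation 4

yes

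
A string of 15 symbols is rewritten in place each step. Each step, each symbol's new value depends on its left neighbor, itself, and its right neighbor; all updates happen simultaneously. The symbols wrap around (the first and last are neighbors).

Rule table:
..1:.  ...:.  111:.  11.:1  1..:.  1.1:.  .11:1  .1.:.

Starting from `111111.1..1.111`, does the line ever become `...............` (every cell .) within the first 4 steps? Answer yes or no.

yes

step 1: .....1......1..
step 2: ...............
all cells are . at step 2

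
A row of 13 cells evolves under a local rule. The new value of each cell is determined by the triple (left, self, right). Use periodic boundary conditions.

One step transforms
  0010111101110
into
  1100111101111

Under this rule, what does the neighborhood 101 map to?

0

At position 3 the neighborhood is 101; the next row has 0 there.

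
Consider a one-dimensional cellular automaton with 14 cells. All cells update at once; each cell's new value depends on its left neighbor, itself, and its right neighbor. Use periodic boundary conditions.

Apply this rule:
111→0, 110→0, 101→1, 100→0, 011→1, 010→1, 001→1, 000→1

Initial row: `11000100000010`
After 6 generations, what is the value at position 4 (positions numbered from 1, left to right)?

10011101111111
00110011000000
11100110011111
00001100110000
11111001100111
00000011001100
position 4 holds 0

0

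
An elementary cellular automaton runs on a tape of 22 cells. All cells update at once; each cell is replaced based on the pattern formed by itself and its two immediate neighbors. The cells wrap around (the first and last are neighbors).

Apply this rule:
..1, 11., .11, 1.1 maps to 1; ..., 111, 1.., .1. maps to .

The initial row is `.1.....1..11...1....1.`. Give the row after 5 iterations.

..1..111.111...1..1...

iteration 1: 1.....1..111..1....1..
iteration 2: .....1..11.1.1....1..1
iteration 3: ....1..1111.1....1..1.
iteration 4: ...1..11..11....1..1..
iteration 5: ..1..111.111...1..1...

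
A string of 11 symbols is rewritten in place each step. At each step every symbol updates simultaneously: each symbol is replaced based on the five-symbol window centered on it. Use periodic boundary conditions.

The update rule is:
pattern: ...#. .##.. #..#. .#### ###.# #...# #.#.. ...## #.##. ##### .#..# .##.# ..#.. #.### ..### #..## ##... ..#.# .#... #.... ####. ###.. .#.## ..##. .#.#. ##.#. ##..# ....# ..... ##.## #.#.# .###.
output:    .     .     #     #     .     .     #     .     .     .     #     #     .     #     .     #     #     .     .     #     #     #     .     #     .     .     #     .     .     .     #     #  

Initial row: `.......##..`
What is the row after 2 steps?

.......#.##
##.........

##.........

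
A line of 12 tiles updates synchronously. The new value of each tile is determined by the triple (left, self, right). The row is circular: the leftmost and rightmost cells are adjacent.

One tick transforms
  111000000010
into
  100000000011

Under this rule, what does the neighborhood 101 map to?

1

At position 11 the neighborhood is 101; the next row has 1 there.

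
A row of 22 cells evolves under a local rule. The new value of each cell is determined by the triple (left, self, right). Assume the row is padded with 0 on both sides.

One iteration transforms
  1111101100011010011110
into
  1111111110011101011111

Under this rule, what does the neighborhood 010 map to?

At position 14 the neighborhood is 010; the next row has 0 there.

0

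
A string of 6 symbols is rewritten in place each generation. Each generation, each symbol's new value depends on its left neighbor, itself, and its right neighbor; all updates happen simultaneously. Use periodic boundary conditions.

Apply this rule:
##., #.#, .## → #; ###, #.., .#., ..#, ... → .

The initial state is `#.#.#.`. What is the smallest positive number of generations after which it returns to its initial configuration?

.#.#.#
#.#.#.

2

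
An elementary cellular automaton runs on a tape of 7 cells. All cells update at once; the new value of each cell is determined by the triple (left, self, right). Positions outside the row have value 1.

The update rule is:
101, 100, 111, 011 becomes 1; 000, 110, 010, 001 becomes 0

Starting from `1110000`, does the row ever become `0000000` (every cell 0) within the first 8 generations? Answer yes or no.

1101000
1010100
0101010
1010101
0101011
1010111
0101111
1011111
generation 8 is 1011111, still not uniform 0

no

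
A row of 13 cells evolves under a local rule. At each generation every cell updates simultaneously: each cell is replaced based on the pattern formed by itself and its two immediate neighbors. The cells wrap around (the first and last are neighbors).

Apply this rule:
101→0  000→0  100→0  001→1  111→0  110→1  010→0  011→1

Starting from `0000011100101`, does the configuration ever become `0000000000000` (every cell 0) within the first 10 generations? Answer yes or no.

generation 1: 0000110101000
generation 2: 0001110000000
generation 3: 0011010000000
generation 4: 0111000000000
generation 5: 1101000000000
generation 6: 1100000000001
generation 7: 0100000000011
generation 8: 0000000000111
generation 9: 0000000001101
generation 10: 0000000011100
generation 10 is 0000000011100, still not uniform 0

no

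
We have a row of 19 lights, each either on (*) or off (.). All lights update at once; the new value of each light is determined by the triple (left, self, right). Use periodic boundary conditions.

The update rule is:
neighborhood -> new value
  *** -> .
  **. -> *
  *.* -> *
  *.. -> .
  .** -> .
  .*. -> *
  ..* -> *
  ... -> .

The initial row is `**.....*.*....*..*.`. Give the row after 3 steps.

.*..**..**.***.*.*.

step 1: .*....****...**.***
step 2: **...*...*..*.**..*
step 3: .*..**..**.***.*.*.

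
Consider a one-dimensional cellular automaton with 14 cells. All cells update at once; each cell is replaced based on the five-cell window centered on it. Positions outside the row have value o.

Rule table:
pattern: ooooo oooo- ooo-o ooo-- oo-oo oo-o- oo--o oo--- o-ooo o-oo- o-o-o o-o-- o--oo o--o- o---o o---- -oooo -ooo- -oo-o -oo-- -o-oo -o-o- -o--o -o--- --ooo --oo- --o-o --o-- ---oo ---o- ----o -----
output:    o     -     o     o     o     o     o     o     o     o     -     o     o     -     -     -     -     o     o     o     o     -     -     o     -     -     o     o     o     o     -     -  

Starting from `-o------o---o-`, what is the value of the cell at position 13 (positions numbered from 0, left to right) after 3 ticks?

tick 1: ooo----ooo-ooo
tick 2: o-oo--o-oooo-o
tick 3: ooooo-ooo--ooo
position 13 holds o

o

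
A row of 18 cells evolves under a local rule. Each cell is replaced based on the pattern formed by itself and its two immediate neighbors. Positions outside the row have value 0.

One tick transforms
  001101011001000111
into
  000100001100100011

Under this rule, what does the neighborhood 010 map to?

At position 5 the neighborhood is 010; the next row has 0 there.

0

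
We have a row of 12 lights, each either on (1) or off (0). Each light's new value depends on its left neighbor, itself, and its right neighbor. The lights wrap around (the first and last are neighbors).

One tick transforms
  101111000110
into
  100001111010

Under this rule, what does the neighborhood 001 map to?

At position 8 the neighborhood is 001; the next row has 1 there.

1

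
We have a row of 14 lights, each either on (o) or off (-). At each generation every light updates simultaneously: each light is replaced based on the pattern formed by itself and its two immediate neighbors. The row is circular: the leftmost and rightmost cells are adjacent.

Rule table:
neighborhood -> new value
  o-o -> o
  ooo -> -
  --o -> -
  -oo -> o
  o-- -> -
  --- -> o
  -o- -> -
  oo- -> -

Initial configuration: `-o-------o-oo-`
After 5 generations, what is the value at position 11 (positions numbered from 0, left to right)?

-

---ooooo--oo--
oo-o------o--o
--o--oooo----o
-----o----oo--
oooo---oo-o--o
position 11 holds -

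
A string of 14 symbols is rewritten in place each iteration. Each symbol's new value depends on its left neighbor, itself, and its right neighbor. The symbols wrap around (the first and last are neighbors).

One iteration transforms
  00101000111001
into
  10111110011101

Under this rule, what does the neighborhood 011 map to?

At position 8 the neighborhood is 011; the next row has 0 there.

0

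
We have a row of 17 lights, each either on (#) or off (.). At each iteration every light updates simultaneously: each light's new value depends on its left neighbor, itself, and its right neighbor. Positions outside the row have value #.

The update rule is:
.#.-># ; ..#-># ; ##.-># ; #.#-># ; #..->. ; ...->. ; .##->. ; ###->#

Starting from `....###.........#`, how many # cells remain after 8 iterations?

14

iteration 1: ...#.##........#.
iteration 2: ..###.#.......###
iteration 3: .#.####......#.##
iteration 4: ###.###.....###.#
iteration 5: ####.##....#.###.
iteration 6: #####.#...###.###
iteration 7: #######..#.###.##
iteration 8: #######.###.###.#
count of #: 14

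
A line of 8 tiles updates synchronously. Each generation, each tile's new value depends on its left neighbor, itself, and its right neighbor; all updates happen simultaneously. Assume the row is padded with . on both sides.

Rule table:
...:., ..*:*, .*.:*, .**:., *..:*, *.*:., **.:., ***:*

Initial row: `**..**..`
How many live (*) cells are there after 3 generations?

6

..**..*.
.*..****
****.**.
count of *: 6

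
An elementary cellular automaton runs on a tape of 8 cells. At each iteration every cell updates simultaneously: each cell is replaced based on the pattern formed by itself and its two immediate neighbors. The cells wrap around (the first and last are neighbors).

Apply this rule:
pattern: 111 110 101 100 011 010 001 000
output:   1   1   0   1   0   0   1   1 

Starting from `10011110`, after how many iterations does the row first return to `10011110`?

iteration 1: 01101110
iteration 2: 10100111
iteration 3: 10011011
iteration 4: 11101001
iteration 5: 11100110
iteration 6: 01111010
iteration 7: 10111001
iteration 8: 10011110

8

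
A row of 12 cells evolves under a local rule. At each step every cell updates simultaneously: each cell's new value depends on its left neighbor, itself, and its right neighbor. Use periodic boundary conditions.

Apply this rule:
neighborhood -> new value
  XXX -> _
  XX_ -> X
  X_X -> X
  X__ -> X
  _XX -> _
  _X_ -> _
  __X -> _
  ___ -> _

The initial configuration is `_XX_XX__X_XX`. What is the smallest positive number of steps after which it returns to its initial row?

12

X_XX_XX__X_X
XX_XX_XX__X_
_XX_XX_XX__X
X_XX_XX_XX__
_X_XX_XX_XX_
__X_XX_XX_XX
X__X_XX_XX_X
XX__X_XX_XX_
_XX__X_XX_XX
X_XX__X_XX_X
XX_XX__X_XX_
_XX_XX__X_XX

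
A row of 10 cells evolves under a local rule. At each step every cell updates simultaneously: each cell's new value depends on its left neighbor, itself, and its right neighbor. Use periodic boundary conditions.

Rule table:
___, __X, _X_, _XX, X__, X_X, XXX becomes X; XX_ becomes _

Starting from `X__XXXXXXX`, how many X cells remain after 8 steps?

9

step 1: _XXXXXXXXX
step 2: XXXXXXXXX_
step 3: XXXXXXXX_X
step 4: XXXXXXX_XX
step 5: XXXXXX_XXX
step 6: XXXXX_XXXX
step 7: XXXX_XXXXX
step 8: XXX_XXXXXX
count of X: 9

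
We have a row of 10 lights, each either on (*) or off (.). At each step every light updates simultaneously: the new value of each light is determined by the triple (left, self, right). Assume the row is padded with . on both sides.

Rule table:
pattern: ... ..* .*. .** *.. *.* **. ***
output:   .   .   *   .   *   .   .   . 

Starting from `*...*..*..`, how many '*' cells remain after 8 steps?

step 1: **..**.**.
step 2: ..*......*
step 3: ..**.....*
step 4: ....*....*
step 5: ....**...*
step 6: ......*..*
step 7: ......**.*
step 8: .........*
count of *: 1

1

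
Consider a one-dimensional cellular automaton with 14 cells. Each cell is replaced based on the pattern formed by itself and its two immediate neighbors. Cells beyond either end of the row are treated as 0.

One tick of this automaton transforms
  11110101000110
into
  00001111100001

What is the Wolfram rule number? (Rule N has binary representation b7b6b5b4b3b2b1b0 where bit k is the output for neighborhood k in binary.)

position 1: 111 → 0  (bit 7 = 0)
position 3: 110 → 0  (bit 6 = 0)
position 4: 101 → 1  (bit 5 = 1)
position 8: 100 → 1  (bit 4 = 1)
position 0: 011 → 0  (bit 3 = 0)
position 5: 010 → 1  (bit 2 = 1)
position 10: 001 → 0  (bit 1 = 0)
position 9: 000 → 0  (bit 0 = 0)
bits b7..b0 = 00110100 = 52

52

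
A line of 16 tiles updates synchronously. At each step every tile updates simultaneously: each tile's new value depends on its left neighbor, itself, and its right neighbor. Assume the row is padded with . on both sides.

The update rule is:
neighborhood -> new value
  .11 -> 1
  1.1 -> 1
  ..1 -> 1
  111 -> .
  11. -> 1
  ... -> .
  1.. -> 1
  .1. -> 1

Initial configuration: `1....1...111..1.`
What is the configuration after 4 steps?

11..111.11.11111
11111.111111...1
1...111....11.11
11.11.11..111111

11.11.11..111111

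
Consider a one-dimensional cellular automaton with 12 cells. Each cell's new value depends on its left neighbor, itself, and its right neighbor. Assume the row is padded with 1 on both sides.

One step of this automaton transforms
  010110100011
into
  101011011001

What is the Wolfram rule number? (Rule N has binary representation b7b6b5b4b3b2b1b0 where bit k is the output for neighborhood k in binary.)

241

position 11: 111 → 1  (bit 7 = 1)
position 4: 110 → 1  (bit 6 = 1)
position 0: 101 → 1  (bit 5 = 1)
position 7: 100 → 1  (bit 4 = 1)
position 3: 011 → 0  (bit 3 = 0)
position 1: 010 → 0  (bit 2 = 0)
position 9: 001 → 0  (bit 1 = 0)
position 8: 000 → 1  (bit 0 = 1)
bits b7..b0 = 11110001 = 241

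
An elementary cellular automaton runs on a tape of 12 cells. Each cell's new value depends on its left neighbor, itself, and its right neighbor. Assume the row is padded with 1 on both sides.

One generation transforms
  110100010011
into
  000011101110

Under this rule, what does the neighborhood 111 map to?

0

At position 0 the neighborhood is 111; the next row has 0 there.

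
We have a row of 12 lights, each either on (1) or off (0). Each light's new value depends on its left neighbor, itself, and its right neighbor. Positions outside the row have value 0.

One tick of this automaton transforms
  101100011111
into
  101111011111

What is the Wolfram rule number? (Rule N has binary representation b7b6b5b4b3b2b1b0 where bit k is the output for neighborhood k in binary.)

position 8: 111 → 1  (bit 7 = 1)
position 3: 110 → 1  (bit 6 = 1)
position 1: 101 → 0  (bit 5 = 0)
position 4: 100 → 1  (bit 4 = 1)
position 2: 011 → 1  (bit 3 = 1)
position 0: 010 → 1  (bit 2 = 1)
position 6: 001 → 0  (bit 1 = 0)
position 5: 000 → 1  (bit 0 = 1)
bits b7..b0 = 11011101 = 221

221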